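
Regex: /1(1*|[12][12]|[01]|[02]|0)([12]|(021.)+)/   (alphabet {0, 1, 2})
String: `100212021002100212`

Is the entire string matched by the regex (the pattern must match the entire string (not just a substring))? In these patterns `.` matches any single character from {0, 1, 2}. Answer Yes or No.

Yes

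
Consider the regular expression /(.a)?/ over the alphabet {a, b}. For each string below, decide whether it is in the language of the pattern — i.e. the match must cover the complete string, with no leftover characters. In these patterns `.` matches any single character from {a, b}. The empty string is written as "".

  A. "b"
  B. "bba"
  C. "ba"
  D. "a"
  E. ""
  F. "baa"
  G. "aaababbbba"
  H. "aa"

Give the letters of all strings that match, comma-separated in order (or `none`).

C, E, H

A → no match
B → no match
C → match
D → no match
E → match
F → no match
G → no match
H → match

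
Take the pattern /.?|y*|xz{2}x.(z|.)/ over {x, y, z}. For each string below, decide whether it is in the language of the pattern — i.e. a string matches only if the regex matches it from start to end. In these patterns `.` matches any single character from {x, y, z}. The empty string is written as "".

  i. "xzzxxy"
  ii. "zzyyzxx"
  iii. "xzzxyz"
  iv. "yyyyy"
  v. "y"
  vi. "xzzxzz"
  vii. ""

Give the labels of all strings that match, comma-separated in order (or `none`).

i, iii, iv, v, vi, vii

i → match
ii → no match
iii → match
iv → match
v → match
vi → match
vii → match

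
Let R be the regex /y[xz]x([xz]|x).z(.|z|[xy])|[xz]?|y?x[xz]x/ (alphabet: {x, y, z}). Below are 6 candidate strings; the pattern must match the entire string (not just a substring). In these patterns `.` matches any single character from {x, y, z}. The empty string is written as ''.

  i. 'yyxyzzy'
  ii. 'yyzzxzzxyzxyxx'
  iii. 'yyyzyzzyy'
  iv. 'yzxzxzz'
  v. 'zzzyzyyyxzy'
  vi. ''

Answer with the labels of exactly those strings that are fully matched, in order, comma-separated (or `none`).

iv, vi

i. 'yyxyzzy' → no match
ii → no match
iii. 'yyyzyzzyy' → no match
iv. 'yzxzxzz' → match
v. 'zzzyzyyyxzy' → no match
vi. '' → match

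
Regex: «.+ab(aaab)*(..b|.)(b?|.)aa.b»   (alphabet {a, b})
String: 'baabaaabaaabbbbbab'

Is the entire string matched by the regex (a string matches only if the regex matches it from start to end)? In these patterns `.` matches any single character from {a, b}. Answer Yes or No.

No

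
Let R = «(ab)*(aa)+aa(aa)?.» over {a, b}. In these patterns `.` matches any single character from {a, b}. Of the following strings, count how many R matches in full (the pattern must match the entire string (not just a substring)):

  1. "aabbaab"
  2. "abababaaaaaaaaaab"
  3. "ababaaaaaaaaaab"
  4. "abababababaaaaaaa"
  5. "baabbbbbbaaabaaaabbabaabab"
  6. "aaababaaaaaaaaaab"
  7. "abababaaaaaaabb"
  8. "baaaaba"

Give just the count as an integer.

1 → no match
2 → match
3 → match
4 → match
5 → no match
6 → no match
7 → no match
8 → no match
Total matched: 3

3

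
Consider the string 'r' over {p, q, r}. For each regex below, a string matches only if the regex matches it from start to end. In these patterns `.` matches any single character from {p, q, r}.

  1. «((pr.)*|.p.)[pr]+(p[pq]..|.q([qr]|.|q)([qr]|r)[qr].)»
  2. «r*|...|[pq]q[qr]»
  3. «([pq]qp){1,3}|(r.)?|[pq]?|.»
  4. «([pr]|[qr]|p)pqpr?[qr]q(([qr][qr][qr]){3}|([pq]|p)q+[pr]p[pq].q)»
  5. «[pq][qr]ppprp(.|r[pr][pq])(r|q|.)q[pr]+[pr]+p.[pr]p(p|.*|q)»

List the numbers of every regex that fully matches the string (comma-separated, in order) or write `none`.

1 → no match
2 → match
3 → match
4 → no match
5 → no match

2, 3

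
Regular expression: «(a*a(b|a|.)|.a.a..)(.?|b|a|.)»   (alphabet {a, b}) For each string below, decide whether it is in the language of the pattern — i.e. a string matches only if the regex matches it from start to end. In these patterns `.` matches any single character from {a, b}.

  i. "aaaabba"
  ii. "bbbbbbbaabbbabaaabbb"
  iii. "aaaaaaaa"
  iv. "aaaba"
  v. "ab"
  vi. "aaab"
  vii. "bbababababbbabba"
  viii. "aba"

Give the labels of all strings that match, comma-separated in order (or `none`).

i, iii, iv, v, vi, viii

i. "aaaabba" → match
ii → no match
iii. "aaaaaaaa" → match
iv. "aaaba" → match
v. "ab" → match
vi. "aaab" → match
vii → no match
viii. "aba" → match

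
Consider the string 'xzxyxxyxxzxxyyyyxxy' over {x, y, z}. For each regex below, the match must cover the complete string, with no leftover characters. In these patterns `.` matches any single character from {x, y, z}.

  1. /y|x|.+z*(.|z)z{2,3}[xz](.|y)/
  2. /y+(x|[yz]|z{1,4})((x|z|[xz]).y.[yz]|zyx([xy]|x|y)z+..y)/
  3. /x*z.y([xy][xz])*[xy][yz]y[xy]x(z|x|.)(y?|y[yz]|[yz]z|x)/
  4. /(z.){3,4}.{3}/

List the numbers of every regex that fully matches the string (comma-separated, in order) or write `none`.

1 → no match
2 → no match — must start with 'y'
3 → match
4 → no match — must start with 'z'

3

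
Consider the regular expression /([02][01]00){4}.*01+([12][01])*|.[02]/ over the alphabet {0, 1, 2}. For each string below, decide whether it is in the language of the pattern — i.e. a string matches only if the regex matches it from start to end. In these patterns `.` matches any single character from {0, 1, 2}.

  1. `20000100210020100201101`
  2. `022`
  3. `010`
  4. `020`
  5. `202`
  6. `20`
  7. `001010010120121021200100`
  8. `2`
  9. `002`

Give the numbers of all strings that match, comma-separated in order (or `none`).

1 → no match
2 → no match
3 → no match
4 → no match
5 → no match
6 → match
7 → no match
8 → no match
9 → no match

6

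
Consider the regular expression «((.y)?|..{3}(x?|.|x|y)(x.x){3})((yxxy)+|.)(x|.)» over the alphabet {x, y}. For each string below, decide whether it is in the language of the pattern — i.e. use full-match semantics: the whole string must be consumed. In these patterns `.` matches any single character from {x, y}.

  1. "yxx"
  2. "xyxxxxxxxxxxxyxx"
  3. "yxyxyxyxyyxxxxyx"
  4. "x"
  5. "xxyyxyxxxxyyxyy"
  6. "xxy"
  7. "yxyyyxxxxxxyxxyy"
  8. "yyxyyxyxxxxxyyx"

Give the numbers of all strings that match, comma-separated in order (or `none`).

none

1 → no match
2 → no match
3 → no match
4 → no match
5 → no match
6 → no match
7 → no match
8 → no match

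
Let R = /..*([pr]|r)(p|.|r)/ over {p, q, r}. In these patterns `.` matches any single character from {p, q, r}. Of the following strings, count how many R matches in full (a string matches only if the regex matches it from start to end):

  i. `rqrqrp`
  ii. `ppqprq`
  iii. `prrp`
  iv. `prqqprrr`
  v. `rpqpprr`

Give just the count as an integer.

5

i → match
ii → match
iii → match
iv → match
v → match
Total matched: 5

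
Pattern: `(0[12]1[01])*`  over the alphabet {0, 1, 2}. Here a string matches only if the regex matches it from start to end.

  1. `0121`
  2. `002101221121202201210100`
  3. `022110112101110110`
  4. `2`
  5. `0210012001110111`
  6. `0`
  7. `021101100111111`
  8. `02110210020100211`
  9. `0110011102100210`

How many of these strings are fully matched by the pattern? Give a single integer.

1. `0121` → no match
2 → no match
3 → no match
4. `2` → no match
5 → no match
6. `0` → no match
7 → no match
8 → no match
9 → match
Total matched: 1

1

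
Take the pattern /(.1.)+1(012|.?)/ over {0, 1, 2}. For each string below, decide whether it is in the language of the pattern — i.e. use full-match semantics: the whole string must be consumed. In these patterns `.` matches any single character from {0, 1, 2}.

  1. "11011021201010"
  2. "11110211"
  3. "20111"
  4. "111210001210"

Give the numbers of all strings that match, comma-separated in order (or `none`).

1 → match
2 → no match
3 → no match
4 → no match

1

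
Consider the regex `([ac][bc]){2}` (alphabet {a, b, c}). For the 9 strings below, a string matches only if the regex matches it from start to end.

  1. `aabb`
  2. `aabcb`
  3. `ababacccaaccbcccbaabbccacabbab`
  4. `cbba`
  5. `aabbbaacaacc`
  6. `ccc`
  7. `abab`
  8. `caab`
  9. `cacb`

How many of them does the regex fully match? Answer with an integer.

1

1 → no match
2 → no match
3 → no match
4 → no match
5 → no match
6 → no match
7 → match
8 → no match
9 → no match
Total matched: 1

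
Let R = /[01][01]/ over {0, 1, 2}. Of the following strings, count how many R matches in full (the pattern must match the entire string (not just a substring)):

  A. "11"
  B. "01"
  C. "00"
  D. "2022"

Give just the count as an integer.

3

A → match
B → match
C → match
D → no match
Total matched: 3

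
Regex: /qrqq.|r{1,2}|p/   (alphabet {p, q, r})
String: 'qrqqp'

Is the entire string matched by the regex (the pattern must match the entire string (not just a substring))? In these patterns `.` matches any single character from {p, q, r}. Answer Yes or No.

Yes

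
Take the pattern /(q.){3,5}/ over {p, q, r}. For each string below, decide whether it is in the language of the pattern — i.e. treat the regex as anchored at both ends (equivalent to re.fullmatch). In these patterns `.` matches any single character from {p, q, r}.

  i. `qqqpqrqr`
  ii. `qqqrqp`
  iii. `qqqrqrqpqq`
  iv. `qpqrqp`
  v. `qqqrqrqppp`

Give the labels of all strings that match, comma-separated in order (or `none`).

i → match
ii → match
iii → match
iv → match
v → no match

i, ii, iii, iv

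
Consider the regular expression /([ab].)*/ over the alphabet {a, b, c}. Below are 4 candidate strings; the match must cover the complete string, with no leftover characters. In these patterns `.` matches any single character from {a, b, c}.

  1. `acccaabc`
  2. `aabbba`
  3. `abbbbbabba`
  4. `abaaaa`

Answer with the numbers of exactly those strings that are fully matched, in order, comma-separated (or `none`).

1 → no match
2 → match
3 → match
4 → match

2, 3, 4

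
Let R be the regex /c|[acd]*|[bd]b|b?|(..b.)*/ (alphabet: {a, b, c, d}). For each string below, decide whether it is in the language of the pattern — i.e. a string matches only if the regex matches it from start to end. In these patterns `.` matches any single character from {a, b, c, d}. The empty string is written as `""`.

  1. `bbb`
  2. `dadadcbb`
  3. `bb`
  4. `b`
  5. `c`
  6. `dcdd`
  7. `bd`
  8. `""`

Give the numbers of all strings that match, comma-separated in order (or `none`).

1 → no match
2 → no match
3 → match
4 → match
5 → match
6 → match
7 → no match
8 → match

3, 4, 5, 6, 8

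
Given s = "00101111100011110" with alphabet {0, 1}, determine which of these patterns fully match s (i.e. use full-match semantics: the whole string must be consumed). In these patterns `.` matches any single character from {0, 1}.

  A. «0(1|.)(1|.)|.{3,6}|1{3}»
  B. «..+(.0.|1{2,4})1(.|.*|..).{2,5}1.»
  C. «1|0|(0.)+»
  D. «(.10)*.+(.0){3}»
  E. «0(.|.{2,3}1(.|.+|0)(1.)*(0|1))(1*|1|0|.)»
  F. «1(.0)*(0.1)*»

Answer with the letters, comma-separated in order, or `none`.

A → no match
B → match
C → no match
D → no match
E → match
F → no match — must start with "1"

B, E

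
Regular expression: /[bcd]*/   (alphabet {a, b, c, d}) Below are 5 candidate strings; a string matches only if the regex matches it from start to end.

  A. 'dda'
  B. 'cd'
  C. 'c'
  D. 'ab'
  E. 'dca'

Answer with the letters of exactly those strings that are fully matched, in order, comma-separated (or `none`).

B, C

A → no match
B → match
C → match
D → no match
E → no match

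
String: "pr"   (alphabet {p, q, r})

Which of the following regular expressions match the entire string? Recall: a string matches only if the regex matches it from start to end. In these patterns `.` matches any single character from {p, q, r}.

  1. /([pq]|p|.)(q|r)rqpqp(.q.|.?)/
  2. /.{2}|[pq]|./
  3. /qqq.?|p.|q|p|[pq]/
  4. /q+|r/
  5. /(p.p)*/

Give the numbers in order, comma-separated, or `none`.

2, 3

1 → no match
2 → match
3 → match
4 → no match
5 → no match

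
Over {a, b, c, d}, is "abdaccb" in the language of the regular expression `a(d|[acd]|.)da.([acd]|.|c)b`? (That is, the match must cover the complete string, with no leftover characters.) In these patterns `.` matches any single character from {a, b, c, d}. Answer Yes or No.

Yes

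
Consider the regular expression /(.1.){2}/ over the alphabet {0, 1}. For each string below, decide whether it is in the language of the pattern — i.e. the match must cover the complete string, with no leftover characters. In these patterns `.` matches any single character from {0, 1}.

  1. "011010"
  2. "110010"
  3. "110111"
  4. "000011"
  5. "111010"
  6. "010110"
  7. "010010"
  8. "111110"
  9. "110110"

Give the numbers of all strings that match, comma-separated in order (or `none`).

1, 2, 3, 5, 6, 7, 8, 9

1. "011010" → match
2. "110010" → match
3. "110111" → match
4. "000011" → no match
5. "111010" → match
6. "010110" → match
7. "010010" → match
8. "111110" → match
9. "110110" → match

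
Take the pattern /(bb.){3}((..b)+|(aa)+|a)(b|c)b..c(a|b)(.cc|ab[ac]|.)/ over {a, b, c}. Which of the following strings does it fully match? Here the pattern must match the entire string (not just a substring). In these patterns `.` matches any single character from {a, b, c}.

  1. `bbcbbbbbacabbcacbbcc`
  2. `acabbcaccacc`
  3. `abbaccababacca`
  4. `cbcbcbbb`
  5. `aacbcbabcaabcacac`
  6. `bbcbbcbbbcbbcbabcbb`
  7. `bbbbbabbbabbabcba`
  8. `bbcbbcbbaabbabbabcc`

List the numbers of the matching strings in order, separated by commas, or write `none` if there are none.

6, 7

1 → no match
2. `acabbcaccacc` → no match — must start with `bb`
3 → no match — must start with `bb`
4. `cbcbcbbb` → no match — must start with `bb`
5 → no match — must start with `bb`
6 → match
7 → match
8 → no match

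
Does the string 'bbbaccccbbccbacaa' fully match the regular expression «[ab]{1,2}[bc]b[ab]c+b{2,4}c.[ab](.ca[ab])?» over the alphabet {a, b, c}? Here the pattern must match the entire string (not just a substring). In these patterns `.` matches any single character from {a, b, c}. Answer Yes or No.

Yes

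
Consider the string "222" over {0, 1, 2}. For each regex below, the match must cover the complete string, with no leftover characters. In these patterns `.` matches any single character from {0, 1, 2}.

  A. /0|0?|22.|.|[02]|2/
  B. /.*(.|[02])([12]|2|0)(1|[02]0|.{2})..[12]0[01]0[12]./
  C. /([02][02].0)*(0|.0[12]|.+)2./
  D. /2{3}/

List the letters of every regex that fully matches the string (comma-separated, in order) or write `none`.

A → match
B → no match
C → match
D → match

A, C, D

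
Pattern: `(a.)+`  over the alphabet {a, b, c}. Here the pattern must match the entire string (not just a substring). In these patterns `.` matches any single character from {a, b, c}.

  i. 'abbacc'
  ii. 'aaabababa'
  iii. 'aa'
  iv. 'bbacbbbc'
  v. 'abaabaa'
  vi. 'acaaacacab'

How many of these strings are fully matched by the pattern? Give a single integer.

2

i. 'abbacc' → no match
ii. 'aaabababa' → no match
iii. 'aa' → match
iv. 'bbacbbbc' → no match — must start with 'a'
v. 'abaabaa' → no match
vi. 'acaaacacab' → match
Total matched: 2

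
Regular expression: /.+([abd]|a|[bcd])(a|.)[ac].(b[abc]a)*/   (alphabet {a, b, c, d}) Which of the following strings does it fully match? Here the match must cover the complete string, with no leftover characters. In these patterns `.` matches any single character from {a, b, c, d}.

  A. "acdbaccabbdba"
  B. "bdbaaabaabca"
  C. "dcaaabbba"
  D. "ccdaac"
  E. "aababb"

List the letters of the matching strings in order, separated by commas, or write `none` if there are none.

B, C, D

A → no match
B → match
C → match
D → match
E → no match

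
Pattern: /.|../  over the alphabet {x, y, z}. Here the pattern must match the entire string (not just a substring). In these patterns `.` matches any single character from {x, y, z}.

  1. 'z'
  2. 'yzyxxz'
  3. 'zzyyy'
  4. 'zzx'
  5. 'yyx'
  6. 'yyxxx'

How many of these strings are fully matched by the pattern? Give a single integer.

1 → match
2 → no match
3 → no match
4 → no match
5 → no match
6 → no match
Total matched: 1

1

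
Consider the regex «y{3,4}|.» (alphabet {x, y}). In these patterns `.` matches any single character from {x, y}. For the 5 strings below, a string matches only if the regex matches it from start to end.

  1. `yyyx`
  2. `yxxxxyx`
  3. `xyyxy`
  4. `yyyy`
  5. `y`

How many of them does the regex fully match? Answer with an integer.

2

1 → no match
2 → no match
3 → no match
4 → match
5 → match
Total matched: 2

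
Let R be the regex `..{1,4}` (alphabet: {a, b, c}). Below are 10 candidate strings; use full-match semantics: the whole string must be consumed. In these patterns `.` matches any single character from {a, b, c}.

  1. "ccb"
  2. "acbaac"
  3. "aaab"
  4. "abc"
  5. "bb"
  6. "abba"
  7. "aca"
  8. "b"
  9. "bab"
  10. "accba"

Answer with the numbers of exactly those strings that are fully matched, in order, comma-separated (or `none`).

1 → match
2 → no match
3 → match
4 → match
5 → match
6 → match
7 → match
8 → no match
9 → match
10 → match

1, 3, 4, 5, 6, 7, 9, 10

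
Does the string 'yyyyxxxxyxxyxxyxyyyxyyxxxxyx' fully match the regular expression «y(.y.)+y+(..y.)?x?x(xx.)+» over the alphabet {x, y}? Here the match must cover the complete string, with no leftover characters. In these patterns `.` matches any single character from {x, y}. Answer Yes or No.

No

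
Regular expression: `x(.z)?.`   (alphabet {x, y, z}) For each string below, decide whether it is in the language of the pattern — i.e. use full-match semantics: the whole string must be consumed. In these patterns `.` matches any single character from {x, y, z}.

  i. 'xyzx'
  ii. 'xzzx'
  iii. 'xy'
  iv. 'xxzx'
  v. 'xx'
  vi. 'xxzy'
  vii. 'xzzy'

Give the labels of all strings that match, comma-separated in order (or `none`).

i, ii, iii, iv, v, vi, vii

i → match
ii → match
iii → match
iv → match
v → match
vi → match
vii → match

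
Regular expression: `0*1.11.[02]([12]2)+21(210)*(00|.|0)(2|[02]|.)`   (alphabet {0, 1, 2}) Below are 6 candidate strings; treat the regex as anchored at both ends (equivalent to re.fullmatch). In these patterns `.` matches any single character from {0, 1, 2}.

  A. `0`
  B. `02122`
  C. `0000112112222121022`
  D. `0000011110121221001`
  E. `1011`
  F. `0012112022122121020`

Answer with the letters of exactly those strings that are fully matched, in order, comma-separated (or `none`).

A. `0` → no match
B. `02122` → no match
C → no match
D → no match
E. `1011` → no match
F → match

F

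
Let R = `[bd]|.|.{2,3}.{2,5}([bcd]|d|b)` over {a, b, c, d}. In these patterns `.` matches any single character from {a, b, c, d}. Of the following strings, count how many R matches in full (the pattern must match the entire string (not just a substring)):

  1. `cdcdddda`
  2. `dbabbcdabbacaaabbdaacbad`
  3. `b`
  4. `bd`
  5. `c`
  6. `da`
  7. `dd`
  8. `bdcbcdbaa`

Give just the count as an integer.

1. `cdcdddda` → no match
2 → no match
3. `b` → match
4. `bd` → no match
5. `c` → match
6. `da` → no match
7. `dd` → no match
8. `bdcbcdbaa` → no match
Total matched: 2

2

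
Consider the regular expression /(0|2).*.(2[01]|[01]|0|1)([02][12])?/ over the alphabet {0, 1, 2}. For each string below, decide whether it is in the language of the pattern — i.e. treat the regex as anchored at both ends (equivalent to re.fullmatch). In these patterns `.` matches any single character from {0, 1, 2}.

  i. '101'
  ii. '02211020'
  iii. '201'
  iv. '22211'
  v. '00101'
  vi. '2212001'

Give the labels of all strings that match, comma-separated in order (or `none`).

ii, iii, iv, v, vi

i → no match
ii → match
iii → match
iv → match
v → match
vi → match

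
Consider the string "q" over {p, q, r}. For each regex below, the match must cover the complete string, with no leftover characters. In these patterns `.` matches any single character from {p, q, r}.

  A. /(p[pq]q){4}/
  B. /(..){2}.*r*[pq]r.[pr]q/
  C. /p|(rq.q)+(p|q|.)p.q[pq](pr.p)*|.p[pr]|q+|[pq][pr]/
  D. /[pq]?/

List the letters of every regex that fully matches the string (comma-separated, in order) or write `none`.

A → no match — must start with "p"
B → no match
C → match
D → match

C, D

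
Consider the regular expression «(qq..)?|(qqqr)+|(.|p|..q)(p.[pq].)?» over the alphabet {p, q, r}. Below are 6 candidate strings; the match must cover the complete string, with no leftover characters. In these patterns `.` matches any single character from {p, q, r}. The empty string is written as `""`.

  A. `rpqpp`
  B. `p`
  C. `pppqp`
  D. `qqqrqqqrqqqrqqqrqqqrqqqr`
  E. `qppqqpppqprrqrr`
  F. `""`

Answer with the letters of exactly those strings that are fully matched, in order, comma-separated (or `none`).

A → match
B → match
C → match
D → match
E → no match
F → match

A, B, C, D, F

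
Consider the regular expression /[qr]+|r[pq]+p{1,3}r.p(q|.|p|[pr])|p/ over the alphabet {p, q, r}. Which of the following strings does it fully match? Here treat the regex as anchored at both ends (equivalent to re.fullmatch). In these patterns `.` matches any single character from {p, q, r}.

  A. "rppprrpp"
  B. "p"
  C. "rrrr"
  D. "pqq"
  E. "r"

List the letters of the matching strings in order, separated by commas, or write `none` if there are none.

A → match
B → match
C → match
D → no match
E → match

A, B, C, E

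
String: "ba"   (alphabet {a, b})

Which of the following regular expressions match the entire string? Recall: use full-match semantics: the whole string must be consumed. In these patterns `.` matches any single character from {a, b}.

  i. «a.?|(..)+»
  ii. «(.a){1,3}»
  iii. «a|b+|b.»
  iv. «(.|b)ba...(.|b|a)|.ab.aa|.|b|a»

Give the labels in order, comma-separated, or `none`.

i, ii, iii

i → match
ii → match
iii → match
iv → no match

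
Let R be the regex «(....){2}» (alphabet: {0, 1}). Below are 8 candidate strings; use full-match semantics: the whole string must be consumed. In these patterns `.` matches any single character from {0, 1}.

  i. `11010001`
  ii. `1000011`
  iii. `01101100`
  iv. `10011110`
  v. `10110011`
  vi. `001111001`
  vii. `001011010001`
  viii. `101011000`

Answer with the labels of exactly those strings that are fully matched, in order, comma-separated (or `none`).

i → match
ii → no match
iii → match
iv → match
v → match
vi → no match
vii → no match
viii → no match

i, iii, iv, v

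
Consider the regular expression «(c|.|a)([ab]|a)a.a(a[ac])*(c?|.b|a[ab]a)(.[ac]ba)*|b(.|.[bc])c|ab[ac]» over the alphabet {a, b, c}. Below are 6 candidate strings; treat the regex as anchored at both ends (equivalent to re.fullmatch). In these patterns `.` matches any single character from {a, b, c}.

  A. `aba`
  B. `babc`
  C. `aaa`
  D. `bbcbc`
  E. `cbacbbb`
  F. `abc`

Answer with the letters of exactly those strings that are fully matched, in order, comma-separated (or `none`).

A → match
B → match
C → no match
D → no match
E → no match
F → match

A, B, F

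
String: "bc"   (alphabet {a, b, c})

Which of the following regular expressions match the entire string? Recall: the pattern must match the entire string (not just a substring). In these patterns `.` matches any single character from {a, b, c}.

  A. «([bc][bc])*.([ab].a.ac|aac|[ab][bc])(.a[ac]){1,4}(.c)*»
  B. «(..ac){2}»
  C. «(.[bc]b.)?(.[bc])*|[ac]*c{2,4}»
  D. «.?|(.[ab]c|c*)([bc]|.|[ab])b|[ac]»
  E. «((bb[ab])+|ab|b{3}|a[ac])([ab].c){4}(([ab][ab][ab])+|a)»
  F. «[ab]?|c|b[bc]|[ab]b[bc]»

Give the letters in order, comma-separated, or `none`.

C, F

A → no match
B → no match — must end with "ac"
C → match
D → no match
E → no match
F → match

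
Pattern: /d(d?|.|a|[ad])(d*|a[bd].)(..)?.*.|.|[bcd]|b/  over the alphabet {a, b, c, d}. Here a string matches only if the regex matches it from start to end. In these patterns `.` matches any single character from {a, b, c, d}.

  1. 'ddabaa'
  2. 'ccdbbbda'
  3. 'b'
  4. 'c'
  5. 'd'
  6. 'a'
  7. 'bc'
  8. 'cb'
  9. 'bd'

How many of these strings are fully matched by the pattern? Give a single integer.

5

1 → match
2 → no match
3 → match
4 → match
5 → match
6 → match
7 → no match
8 → no match
9 → no match
Total matched: 5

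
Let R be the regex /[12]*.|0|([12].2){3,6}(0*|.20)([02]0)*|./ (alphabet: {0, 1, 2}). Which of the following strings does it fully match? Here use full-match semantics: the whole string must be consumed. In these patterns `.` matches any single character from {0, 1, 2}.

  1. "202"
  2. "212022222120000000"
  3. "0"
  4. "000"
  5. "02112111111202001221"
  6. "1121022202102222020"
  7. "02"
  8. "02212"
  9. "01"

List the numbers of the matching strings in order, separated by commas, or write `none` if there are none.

3

1. "202" → no match
2 → no match
3. "0" → match
4. "000" → no match
5 → no match
6 → no match
7. "02" → no match
8. "02212" → no match
9. "01" → no match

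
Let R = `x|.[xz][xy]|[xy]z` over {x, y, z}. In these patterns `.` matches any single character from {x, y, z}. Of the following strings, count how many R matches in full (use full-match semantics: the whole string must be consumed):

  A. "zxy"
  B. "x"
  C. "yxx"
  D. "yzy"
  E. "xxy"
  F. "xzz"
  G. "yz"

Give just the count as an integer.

A → match
B → match
C → match
D → match
E → match
F → no match
G → match
Total matched: 6

6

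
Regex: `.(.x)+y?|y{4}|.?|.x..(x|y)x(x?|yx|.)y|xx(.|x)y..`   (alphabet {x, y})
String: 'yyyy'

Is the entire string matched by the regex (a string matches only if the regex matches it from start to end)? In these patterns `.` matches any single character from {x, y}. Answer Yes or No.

Yes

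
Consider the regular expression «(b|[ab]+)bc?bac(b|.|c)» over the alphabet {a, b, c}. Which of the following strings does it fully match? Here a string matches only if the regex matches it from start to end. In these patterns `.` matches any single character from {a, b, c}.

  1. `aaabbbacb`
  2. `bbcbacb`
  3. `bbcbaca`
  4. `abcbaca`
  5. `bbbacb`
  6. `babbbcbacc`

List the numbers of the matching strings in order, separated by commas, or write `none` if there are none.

1, 2, 3, 4, 5, 6

1 → match
2 → match
3 → match
4 → match
5 → match
6 → match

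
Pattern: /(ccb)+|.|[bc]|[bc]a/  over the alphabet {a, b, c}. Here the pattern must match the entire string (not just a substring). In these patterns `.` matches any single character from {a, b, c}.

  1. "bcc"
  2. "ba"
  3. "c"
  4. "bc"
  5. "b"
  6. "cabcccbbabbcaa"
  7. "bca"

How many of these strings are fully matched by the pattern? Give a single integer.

1 → no match
2 → match
3 → match
4 → no match
5 → match
6 → no match
7 → no match
Total matched: 3

3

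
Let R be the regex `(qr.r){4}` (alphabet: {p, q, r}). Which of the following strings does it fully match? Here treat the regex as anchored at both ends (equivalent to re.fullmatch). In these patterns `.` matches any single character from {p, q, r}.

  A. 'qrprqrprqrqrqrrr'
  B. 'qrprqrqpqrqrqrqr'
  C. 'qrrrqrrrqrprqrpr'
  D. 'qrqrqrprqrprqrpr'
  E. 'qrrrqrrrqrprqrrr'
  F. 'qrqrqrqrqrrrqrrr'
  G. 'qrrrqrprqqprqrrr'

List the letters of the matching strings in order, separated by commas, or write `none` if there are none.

A, C, D, E, F

A → match
B → no match
C → match
D → match
E → match
F → match
G → no match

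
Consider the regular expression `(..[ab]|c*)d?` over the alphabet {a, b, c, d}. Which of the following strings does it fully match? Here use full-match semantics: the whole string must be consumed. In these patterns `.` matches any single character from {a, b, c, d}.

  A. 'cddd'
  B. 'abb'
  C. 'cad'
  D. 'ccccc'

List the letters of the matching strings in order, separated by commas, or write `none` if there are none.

A → no match
B → match
C → no match
D → match

B, D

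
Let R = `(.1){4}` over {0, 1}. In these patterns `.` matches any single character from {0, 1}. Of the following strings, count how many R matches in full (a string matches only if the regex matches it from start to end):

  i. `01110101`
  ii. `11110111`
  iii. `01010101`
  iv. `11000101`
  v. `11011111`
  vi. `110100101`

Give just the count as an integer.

4

i. `01110101` → match
ii. `11110111` → match
iii. `01010101` → match
iv. `11000101` → no match
v. `11011111` → match
vi. `110100101` → no match
Total matched: 4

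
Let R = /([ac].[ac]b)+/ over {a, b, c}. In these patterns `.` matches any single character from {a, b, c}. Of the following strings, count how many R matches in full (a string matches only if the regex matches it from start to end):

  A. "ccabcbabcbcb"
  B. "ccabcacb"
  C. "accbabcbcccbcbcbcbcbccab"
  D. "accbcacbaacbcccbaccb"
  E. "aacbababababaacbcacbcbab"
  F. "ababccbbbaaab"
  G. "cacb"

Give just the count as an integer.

A. "ccabcbabcbcb" → match
B. "ccabcacb" → match
C → match
D → match
E → match
F → no match
G. "cacb" → match
Total matched: 6

6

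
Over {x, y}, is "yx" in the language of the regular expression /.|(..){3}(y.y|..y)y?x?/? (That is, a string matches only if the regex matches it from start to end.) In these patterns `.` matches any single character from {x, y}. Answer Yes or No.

No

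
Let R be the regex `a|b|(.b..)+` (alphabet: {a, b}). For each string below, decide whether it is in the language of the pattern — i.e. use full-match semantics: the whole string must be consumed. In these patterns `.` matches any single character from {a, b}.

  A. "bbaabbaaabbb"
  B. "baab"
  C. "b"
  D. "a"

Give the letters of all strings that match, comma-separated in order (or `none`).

A → match
B → no match
C → match
D → match

A, C, D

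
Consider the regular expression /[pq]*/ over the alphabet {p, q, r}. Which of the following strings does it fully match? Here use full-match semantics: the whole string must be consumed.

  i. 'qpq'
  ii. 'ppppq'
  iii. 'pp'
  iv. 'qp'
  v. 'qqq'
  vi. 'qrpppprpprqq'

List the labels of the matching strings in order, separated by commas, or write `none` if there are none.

i → match
ii → match
iii → match
iv → match
v → match
vi → no match

i, ii, iii, iv, v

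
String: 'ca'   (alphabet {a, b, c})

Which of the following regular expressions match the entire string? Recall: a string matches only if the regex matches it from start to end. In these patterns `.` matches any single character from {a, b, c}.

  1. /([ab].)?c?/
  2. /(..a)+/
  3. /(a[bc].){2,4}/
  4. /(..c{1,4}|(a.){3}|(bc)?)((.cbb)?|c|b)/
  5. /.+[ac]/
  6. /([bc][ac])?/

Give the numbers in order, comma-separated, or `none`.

5, 6

1 → no match
2 → no match
3 → no match — must start with 'a'
4 → no match
5 → match
6 → match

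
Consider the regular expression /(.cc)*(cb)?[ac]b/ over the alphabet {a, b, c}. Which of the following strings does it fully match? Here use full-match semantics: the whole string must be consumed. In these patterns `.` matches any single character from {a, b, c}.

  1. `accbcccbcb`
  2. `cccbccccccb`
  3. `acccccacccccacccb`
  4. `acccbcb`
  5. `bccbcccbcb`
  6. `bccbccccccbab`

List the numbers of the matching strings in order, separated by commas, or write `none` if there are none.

1, 2, 3, 4, 5, 6

1 → match
2 → match
3 → match
4 → match
5 → match
6 → match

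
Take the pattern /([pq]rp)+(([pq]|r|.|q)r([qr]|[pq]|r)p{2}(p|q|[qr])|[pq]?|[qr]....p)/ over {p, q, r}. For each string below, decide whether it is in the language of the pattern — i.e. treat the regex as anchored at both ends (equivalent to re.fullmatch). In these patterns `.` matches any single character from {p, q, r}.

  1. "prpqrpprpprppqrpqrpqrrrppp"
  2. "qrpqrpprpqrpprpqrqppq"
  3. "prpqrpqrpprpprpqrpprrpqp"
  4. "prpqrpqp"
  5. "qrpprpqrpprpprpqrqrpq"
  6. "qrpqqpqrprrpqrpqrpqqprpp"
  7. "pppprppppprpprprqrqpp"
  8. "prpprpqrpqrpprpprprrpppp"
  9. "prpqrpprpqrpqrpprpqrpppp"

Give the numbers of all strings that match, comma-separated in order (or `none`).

2, 8, 9

1 → no match
2 → match
3 → no match
4 → no match
5 → no match
6 → no match
7 → no match
8 → match
9 → match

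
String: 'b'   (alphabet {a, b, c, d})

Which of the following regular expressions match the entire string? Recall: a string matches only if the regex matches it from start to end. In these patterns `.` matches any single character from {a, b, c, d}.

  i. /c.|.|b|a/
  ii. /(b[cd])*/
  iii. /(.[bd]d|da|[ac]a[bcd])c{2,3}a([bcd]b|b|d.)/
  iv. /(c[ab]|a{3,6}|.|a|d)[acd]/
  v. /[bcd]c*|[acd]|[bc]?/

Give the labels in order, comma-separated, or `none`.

i, v

i → match
ii → no match
iii → no match
iv → no match
v → match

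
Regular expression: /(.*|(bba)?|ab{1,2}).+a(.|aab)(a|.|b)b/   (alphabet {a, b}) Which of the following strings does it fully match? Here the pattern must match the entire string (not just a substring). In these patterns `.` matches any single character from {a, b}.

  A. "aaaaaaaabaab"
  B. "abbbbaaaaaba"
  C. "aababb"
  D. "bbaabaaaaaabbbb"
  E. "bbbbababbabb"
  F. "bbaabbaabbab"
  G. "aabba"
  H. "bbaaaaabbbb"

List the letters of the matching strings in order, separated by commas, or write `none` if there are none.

none

A. "aaaaaaaabaab" → no match
B. "abbbbaaaaaba" → no match — must end with "b"
C. "aababb" → no match
D → no match
E. "bbbbababbabb" → no match
F. "bbaabbaabbab" → no match
G. "aabba" → no match — must end with "b"
H. "bbaaaaabbbb" → no match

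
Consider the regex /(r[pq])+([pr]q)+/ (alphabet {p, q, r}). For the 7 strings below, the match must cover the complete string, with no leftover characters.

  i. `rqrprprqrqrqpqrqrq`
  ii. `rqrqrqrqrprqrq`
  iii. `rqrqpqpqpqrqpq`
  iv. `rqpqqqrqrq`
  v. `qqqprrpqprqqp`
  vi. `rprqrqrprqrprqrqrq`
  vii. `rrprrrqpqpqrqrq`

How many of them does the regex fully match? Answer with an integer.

4

i → match
ii → match
iii → match
iv → no match
v → no match — must start with `r`
vi → match
vii → no match
Total matched: 4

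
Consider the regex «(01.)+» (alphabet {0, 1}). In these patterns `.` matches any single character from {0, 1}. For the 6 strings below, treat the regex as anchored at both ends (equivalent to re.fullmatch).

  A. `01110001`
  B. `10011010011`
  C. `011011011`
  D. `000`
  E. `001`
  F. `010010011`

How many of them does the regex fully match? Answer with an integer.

A → no match
B → no match — must start with `01`
C → match
D → no match — must start with `01`
E → no match — must start with `01`
F → match
Total matched: 2

2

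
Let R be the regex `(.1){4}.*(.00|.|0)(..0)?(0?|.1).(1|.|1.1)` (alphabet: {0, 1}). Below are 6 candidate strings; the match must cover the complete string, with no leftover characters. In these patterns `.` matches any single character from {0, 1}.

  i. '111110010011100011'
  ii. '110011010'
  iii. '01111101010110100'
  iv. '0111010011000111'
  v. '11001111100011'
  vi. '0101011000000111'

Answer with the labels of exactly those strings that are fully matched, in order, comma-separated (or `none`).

iii

i → no match
ii → no match
iii → match
iv → no match
v → no match
vi → no match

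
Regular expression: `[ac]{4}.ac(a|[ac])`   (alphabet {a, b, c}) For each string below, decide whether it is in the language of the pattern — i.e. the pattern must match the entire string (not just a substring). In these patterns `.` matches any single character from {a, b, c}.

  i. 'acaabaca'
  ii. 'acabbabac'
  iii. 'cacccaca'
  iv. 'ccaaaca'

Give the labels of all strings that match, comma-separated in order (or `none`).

i → match
ii → no match
iii → match
iv → no match

i, iii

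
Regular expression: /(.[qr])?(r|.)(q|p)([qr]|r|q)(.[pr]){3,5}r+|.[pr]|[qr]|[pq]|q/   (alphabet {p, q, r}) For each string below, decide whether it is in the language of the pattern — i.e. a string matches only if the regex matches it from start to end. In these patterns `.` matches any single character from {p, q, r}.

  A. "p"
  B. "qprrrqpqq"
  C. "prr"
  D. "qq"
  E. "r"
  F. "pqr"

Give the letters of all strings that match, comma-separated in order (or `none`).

A, E

A → match
B → no match
C → no match
D → no match
E → match
F → no match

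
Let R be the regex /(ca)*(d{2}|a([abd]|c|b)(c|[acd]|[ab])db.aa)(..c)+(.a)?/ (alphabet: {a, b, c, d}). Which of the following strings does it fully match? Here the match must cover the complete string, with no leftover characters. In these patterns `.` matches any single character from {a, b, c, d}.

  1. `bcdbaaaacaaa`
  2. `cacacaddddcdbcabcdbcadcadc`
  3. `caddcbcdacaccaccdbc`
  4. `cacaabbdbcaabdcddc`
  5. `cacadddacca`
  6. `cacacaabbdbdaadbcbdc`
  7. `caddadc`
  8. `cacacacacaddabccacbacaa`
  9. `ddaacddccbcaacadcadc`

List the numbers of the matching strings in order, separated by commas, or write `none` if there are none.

2, 3, 4, 5, 6, 7, 8, 9

1 → no match
2 → match
3 → match
4 → match
5 → match
6 → match
7 → match
8 → match
9 → match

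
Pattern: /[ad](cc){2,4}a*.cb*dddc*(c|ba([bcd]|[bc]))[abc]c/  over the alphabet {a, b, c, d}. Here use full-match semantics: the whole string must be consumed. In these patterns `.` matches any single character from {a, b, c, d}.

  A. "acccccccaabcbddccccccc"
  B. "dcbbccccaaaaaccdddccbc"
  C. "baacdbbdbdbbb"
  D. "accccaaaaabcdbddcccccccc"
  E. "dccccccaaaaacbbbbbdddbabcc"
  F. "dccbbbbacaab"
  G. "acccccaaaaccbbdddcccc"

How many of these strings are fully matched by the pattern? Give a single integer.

A → no match
B → no match
C → no match — must end with "c"
D → no match
E → match
F → no match — must end with "c"
G → no match
Total matched: 1

1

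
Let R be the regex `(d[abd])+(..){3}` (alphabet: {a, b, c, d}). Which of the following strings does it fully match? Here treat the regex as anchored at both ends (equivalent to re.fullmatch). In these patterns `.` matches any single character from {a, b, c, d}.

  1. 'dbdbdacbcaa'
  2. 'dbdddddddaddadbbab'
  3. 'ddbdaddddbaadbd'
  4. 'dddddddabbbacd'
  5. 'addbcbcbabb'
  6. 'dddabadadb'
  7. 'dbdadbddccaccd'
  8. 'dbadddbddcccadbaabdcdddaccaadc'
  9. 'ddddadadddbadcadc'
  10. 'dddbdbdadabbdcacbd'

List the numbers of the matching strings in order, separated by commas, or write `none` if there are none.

1. 'dbdbdacbcaa' → no match
2 → match
3 → no match
4 → match
5. 'addbcbcbabb' → no match — must start with 'd'
6. 'dddabadadb' → match
7 → match
8 → no match
9 → no match
10 → no match

2, 4, 6, 7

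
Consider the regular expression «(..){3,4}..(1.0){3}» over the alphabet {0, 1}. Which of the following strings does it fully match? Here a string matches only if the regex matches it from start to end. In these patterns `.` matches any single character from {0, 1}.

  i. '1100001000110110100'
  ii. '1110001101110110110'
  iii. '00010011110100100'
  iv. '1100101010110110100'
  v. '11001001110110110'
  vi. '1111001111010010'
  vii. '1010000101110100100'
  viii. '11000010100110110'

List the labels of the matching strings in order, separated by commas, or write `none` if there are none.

i, ii, iii, iv, v, vii, viii

i → match
ii → match
iii → match
iv → match
v → match
vi → no match
vii → match
viii → match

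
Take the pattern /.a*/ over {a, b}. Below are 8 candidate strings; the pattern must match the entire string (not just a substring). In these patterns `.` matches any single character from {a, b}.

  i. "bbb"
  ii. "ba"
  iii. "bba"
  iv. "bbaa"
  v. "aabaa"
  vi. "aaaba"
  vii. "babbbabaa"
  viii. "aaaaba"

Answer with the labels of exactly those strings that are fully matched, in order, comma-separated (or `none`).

i → no match
ii → match
iii → no match
iv → no match
v → no match
vi → no match
vii → no match
viii → no match

ii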